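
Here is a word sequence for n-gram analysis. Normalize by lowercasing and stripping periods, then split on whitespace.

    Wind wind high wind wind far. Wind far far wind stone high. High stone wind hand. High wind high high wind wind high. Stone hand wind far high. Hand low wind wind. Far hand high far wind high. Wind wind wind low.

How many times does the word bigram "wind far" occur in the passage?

4

Scanning the 41 overlapping bigram windows for "wind far":
  position 5–6: wind far
  position 7–8: wind far
  position 26–27: wind far
  position 32–33: wind far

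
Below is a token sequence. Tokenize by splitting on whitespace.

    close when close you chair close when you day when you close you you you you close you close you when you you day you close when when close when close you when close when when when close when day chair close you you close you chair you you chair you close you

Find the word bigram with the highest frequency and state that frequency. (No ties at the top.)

Bigram frequencies (highest first):
  close you: 8
  close when: 6
  you close: 6
  you you: 6
  when close: 5
  you chair: 3
  … (10 more, each ≤ 3)

"close you", 8 times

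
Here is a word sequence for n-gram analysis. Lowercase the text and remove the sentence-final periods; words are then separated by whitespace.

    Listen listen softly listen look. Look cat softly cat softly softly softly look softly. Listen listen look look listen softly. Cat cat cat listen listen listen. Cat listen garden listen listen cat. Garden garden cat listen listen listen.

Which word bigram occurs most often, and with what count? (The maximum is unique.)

Bigram frequencies (highest first):
  listen listen: 7
  cat listen: 3
  listen softly: 2
  softly listen: 2
  listen look: 2
  look look: 2
  … (14 more, each ≤ 2)

"listen listen", 7 times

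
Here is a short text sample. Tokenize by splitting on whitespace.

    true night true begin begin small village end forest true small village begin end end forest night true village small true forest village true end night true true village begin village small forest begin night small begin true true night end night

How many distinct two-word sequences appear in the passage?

31

42 tokens → 41 bigram windows in total.
Repeated bigrams (each contributes count−1 duplicates):
  night true: 3
  end forest: 2
  end night: 2
  small village: 2
  true night: 2
  true true: 2
  true village: 2
  village begin: 2
  … (1 more repeated)
10 duplicate windows → 41 − 10 = 31 distinct.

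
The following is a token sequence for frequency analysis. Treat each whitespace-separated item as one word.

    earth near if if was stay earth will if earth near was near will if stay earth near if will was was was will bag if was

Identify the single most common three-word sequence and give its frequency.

"earth near if", 2 times

Trigram frequencies (highest first):
  earth near if: 2
  near if if: 1
  if if was: 1
  if was stay: 1
  was stay earth: 1
  stay earth will: 1
  … (18 more, each ≤ 1)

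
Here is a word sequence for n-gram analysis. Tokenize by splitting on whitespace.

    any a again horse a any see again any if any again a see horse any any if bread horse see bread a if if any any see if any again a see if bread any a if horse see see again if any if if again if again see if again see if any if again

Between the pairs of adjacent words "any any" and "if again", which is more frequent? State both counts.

"if again" (4 vs 2)

"any any": 2 occurrences
"if again": 4 occurrences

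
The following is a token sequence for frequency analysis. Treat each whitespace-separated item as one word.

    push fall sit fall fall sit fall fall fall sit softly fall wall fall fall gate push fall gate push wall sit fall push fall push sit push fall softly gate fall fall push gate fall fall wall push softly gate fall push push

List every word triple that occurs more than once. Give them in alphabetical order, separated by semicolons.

Trigram counts meeting the condition (more than once):
  fall fall sit: 2
  fall gate push: 2
  fall sit fall: 2
  gate fall fall: 2
  sit fall fall: 2
  softly gate fall: 2

fall fall sit; fall gate push; fall sit fall; gate fall fall; sit fall fall; softly gate fall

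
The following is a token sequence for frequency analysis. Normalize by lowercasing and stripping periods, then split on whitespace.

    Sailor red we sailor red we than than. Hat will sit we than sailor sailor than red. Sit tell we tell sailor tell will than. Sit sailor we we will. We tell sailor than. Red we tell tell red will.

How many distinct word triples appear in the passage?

40 tokens → 38 trigram windows in total.
Repeated trigrams (each contributes count−1 duplicates):
  sailor red we: 2
  sailor than red: 2
  we tell sailor: 2
3 duplicate windows → 38 − 3 = 35 distinct.

35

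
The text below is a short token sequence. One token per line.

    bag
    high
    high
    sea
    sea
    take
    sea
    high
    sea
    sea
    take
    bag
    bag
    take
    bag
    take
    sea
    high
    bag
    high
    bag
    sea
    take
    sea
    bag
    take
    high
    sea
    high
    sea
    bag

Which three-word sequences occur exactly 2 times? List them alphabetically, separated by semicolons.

high sea sea; sea high sea; sea sea take; sea take sea; take sea high

Trigram counts meeting the condition (exactly 2 times):
  high sea sea: 2
  sea high sea: 2
  sea sea take: 2
  sea take sea: 2
  take sea high: 2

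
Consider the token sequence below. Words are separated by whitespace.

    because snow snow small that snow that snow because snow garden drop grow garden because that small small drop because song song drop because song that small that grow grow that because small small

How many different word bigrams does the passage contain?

26

34 tokens → 33 bigram windows in total.
Repeated bigrams (each contributes count−1 duplicates):
  because snow: 2
  because song: 2
  drop because: 2
  small small: 2
  small that: 2
  that small: 2
  that snow: 2
7 duplicate windows → 33 − 7 = 26 distinct.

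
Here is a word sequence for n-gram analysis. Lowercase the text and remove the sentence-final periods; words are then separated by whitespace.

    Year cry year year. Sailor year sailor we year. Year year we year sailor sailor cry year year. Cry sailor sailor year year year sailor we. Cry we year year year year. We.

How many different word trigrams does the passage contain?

33 tokens → 31 trigram windows in total.
Repeated trigrams (each contributes count−1 duplicates):
  year year year: 4
  cry year year: 2
  we year year: 2
  year sailor we: 2
  year year sailor: 2
  year year we: 2
8 duplicate windows → 31 − 8 = 23 distinct.

23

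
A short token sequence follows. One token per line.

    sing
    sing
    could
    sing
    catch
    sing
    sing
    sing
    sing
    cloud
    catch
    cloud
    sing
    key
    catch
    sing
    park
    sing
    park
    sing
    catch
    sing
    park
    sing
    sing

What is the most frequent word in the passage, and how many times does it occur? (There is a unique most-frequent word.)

"sing", 14 times

Unigram frequencies (highest first):
  sing: 14
  catch: 4
  park: 3
  cloud: 2
  could: 1
  key: 1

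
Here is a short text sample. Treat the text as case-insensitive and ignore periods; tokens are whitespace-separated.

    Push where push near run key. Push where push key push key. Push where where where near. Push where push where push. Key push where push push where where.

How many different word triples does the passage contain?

17

29 tokens → 27 trigram windows in total.
Repeated trigrams (each contributes count−1 duplicates):
  push where push: 5
  key push where: 3
  push key push: 3
  push where where: 2
  where push key: 2
10 duplicate windows → 27 − 10 = 17 distinct.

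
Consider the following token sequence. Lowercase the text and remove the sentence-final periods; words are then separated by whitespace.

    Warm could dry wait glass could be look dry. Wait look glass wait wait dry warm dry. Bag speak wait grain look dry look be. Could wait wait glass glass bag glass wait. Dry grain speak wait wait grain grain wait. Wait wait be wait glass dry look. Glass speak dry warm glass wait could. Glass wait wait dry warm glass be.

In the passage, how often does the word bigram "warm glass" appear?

Scanning the 61 overlapping bigram windows for "warm glass":
  position 52–53: warm glass
  position 60–61: warm glass

2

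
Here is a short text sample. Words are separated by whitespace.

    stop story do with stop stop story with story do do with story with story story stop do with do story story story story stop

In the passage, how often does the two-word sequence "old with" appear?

0

Scanning the 24 overlapping bigram windows for "old with":
  (none found)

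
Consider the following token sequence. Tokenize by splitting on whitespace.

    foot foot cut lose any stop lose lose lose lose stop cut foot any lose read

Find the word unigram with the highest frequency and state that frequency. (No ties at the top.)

Unigram frequencies (highest first):
  lose: 6
  foot: 3
  cut: 2
  any: 2
  stop: 2
  read: 1

"lose", 6 times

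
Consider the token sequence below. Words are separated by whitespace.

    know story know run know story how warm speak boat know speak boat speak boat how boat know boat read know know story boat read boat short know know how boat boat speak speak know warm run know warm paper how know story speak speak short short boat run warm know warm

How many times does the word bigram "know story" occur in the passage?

Scanning the 51 overlapping bigram windows for "know story":
  position 1–2: know story
  position 5–6: know story
  position 22–23: know story
  position 42–43: know story

4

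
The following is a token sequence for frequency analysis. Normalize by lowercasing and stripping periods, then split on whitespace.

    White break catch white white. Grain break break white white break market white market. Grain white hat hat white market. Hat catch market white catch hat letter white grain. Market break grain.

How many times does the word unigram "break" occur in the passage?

5

Scanning the 32 tokens for "break":
  position 2: break
  position 7: break
  position 8: break
  position 11: break
  position 31: break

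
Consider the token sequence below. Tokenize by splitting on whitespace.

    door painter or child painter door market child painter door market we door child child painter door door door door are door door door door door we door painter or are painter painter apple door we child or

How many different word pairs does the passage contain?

22

38 tokens → 37 bigram windows in total.
Repeated bigrams (each contributes count−1 duplicates):
  door door: 7
  child painter: 3
  painter door: 3
  door market: 2
  door painter: 2
  door we: 2
  painter or: 2
  we door: 2
15 duplicate windows → 37 − 15 = 22 distinct.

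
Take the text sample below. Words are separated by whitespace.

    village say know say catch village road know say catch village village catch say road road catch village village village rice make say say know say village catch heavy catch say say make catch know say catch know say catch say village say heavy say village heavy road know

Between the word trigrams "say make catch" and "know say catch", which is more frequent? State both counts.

"say make catch": 1 occurrence
"know say catch": 4 occurrences

"know say catch" (4 vs 1)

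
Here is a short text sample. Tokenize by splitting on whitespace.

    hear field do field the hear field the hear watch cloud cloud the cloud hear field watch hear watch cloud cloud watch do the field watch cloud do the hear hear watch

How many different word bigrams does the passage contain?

19

32 tokens → 31 bigram windows in total.
Repeated bigrams (each contributes count−1 duplicates):
  hear field: 3
  hear watch: 3
  the hear: 3
  watch cloud: 3
  cloud cloud: 2
  do the: 2
  field the: 2
  field watch: 2
12 duplicate windows → 31 − 12 = 19 distinct.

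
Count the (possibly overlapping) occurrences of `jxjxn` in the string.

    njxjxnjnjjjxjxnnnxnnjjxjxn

Sliding a length-5 window over the 26 characters (22 positions):
  position 2–6: jxjxn
  position 11–15: jxjxn
  position 22–26: jxjxn

3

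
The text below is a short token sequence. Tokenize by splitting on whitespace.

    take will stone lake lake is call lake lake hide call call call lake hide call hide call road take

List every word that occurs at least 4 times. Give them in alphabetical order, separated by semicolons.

call; lake

Unigram counts meeting the condition (at least 4 times):
  call: 6
  lake: 5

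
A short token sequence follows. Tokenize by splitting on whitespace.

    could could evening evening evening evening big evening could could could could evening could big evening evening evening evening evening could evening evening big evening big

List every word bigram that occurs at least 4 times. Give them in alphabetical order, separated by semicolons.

could could; evening evening

Bigram counts meeting the condition (at least 4 times):
  could could: 4
  evening evening: 8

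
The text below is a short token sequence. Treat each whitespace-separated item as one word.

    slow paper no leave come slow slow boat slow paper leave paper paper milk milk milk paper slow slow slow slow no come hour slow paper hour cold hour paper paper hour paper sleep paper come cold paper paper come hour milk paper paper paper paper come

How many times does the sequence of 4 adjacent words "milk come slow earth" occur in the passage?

Scanning the 44 overlapping 4-gram windows for "milk come slow earth":
  (none found)

0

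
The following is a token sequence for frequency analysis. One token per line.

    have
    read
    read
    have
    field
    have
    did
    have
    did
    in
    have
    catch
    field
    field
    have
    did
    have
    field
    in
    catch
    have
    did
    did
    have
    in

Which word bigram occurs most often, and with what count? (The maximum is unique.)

"have did", 4 times

Bigram frequencies (highest first):
  have did: 4
  did have: 3
  have field: 2
  field have: 2
  have read: 1
  read read: 1
  … (11 more, each ≤ 1)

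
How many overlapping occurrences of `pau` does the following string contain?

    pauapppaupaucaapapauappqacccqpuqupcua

4

Sliding a length-3 window over the 37 characters (35 positions):
  position 1–3: pau
  position 7–9: pau
  position 10–12: pau
  position 18–20: pau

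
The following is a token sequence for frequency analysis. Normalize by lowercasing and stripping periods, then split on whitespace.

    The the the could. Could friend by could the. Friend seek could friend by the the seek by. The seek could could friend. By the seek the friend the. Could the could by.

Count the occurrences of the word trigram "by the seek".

Scanning the 31 overlapping trigram windows for "by the seek":
  position 18–20: by the seek
  position 24–26: by the seek

2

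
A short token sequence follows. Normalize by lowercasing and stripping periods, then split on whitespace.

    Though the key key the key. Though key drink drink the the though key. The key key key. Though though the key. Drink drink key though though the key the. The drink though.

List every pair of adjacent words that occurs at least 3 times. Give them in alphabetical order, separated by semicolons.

key key; key the; key though; the key; though the

Bigram counts meeting the condition (at least 3 times):
  key key: 3
  key the: 3
  key though: 3
  the key: 5
  though the: 3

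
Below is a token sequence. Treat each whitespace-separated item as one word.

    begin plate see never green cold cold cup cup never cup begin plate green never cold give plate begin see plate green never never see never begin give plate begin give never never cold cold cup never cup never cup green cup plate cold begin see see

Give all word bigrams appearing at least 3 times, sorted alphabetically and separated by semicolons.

Bigram counts meeting the condition (at least 3 times):
  cup never: 3
  never cup: 3

cup never; never cup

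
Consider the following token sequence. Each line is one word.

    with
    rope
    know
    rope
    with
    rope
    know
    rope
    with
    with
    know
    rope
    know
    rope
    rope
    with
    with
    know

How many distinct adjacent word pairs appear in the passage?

18 tokens → 17 bigram windows in total.
Repeated bigrams (each contributes count−1 duplicates):
  know rope: 4
  rope know: 3
  rope with: 3
  with know: 2
  with rope: 2
  with with: 2
10 duplicate windows → 17 − 10 = 7 distinct.

7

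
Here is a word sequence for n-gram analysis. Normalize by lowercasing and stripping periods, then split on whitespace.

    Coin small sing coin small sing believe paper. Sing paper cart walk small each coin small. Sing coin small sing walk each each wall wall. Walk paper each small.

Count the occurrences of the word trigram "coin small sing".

4

Scanning the 27 overlapping trigram windows for "coin small sing":
  position 1–3: coin small sing
  position 4–6: coin small sing
  position 15–17: coin small sing
  position 18–20: coin small sing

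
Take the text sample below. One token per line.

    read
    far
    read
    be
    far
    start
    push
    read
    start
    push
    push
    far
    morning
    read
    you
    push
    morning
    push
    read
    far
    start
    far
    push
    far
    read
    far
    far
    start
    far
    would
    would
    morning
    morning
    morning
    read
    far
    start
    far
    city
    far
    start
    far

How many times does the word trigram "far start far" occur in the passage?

4

Scanning the 40 overlapping trigram windows for "far start far":
  position 20–22: far start far
  position 27–29: far start far
  position 36–38: far start far
  position 40–42: far start far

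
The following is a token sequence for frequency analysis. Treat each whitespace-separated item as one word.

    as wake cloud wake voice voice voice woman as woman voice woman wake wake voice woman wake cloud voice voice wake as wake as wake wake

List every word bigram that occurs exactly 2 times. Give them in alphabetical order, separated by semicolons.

wake as; wake cloud; wake voice; wake wake; woman wake

Bigram counts meeting the condition (exactly 2 times):
  wake as: 2
  wake cloud: 2
  wake voice: 2
  wake wake: 2
  woman wake: 2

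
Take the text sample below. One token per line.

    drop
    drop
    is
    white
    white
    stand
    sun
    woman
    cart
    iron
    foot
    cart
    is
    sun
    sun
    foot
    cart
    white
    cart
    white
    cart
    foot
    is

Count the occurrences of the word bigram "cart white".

2

Scanning the 22 overlapping bigram windows for "cart white":
  position 17–18: cart white
  position 19–20: cart white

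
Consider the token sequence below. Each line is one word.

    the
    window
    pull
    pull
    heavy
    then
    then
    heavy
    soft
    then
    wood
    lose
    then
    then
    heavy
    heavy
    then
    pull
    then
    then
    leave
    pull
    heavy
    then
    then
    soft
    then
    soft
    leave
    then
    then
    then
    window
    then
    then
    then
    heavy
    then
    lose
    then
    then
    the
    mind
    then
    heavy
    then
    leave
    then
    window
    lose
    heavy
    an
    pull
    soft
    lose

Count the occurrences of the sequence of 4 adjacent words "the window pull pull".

1

Scanning the 52 overlapping 4-gram windows for "the window pull pull":
  position 1–4: the window pull pull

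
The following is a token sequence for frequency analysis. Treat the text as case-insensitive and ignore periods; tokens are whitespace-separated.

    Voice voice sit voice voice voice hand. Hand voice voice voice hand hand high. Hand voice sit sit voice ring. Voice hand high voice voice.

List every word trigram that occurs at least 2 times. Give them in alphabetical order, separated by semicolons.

voice hand hand; voice voice hand; voice voice voice

Trigram counts meeting the condition (at least 2 times):
  voice hand hand: 2
  voice voice hand: 2
  voice voice voice: 2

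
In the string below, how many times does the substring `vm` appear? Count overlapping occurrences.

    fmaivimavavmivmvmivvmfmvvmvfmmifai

Sliding a length-2 window over the 34 characters (33 positions):
  position 11–12: vm
  position 14–15: vm
  position 16–17: vm
  position 20–21: vm
  position 25–26: vm

5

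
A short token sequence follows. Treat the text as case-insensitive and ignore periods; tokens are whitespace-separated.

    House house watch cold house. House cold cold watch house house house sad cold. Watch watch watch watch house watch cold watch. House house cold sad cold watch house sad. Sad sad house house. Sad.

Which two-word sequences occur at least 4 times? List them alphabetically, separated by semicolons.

Bigram counts meeting the condition (at least 4 times):
  cold watch: 4
  house house: 6
  watch house: 4

cold watch; house house; watch house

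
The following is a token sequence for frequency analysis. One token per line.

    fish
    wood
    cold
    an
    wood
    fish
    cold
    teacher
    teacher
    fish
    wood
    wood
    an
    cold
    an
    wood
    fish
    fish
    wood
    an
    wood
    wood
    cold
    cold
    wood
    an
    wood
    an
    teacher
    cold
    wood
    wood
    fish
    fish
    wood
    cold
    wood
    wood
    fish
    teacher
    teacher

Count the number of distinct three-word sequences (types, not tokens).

41 tokens → 39 trigram windows in total.
Repeated trigrams (each contributes count−1 duplicates):
  an wood fish: 2
  cold an wood: 2
  cold wood wood: 2
  fish fish wood: 2
  fish wood cold: 2
  wood an wood: 2
  wood fish fish: 2
  wood wood fish: 2
8 duplicate windows → 39 − 8 = 31 distinct.

31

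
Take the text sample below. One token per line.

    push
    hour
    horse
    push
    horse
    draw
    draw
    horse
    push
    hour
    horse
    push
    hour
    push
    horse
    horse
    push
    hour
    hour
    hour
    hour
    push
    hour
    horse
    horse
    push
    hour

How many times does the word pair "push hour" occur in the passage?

6

Scanning the 26 overlapping bigram windows for "push hour":
  position 1–2: push hour
  position 9–10: push hour
  position 12–13: push hour
  position 17–18: push hour
  position 22–23: push hour
  position 26–27: push hour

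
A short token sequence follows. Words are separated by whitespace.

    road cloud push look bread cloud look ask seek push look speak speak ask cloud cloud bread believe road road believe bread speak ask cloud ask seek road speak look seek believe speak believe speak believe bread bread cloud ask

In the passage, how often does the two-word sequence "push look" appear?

2

Scanning the 39 overlapping bigram windows for "push look":
  position 3–4: push look
  position 10–11: push look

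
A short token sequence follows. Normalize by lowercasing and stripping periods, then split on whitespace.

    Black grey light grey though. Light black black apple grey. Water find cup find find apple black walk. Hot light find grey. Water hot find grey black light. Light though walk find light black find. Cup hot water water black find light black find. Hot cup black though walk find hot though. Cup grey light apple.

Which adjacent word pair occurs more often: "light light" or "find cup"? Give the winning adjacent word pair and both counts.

"find cup" (2 vs 1)

"light light": 1 occurrence
"find cup": 2 occurrences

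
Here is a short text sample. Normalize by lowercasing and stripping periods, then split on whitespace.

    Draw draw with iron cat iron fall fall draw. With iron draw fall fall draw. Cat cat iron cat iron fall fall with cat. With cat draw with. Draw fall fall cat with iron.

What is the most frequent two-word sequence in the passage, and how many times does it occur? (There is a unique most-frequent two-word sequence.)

"fall fall", 4 times

Bigram frequencies (highest first):
  fall fall: 4
  draw with: 3
  with iron: 3
  cat iron: 3
  iron cat: 2
  iron fall: 2
  … (12 more, each ≤ 2)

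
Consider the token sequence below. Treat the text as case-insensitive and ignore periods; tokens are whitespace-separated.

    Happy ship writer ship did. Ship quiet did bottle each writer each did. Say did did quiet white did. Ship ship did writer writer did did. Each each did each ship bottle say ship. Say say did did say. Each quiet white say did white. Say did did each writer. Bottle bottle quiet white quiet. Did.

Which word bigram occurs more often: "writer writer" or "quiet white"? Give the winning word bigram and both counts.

"writer writer": 1 occurrence
"quiet white": 3 occurrences

"quiet white" (3 vs 1)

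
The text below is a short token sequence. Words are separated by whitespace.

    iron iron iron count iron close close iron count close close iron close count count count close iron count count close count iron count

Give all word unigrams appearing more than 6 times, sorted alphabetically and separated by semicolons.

Unigram counts meeting the condition (more than 6 times):
  close: 7
  count: 9
  iron: 8

close; count; iron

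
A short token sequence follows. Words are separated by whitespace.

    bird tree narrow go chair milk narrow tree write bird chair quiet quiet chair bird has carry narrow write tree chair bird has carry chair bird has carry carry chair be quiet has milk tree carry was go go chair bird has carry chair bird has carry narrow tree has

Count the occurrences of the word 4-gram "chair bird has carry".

5

Scanning the 47 overlapping 4-gram windows for "chair bird has carry":
  position 14–17: chair bird has carry
  position 21–24: chair bird has carry
  position 25–28: chair bird has carry
  position 40–43: chair bird has carry
  position 44–47: chair bird has carry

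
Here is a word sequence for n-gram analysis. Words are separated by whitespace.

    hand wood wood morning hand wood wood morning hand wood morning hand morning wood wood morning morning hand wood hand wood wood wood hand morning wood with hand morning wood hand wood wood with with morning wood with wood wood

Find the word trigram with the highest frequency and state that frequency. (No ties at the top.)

Trigram frequencies (highest first):
  hand wood wood: 4
  wood wood morning: 3
  wood morning hand: 3
  morning hand wood: 3
  hand morning wood: 3
  wood hand wood: 2
  … (19 more, each ≤ 2)

"hand wood wood", 4 times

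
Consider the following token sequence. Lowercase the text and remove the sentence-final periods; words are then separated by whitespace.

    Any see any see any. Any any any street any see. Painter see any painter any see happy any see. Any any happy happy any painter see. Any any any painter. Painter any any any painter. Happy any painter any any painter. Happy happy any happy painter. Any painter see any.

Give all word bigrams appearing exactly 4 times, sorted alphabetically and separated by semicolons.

Bigram counts meeting the condition (exactly 4 times):
  happy any: 4
  painter any: 4

happy any; painter any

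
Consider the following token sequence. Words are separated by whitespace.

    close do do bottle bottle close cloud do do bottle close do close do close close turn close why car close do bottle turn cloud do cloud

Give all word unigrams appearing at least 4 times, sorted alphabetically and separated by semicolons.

bottle; close; do

Unigram counts meeting the condition (at least 4 times):
  bottle: 4
  close: 8
  do: 8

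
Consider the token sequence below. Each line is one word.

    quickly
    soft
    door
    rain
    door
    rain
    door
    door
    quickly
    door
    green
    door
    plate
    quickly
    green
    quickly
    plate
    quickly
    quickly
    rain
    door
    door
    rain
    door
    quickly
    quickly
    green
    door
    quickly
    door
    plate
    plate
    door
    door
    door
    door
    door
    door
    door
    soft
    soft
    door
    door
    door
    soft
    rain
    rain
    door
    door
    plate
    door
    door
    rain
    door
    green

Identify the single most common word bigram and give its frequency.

Bigram frequencies (highest first):
  door door: 12
  rain door: 6
  door rain: 4
  door quickly: 3
  door plate: 3
  soft door: 2
  … (16 more, each ≤ 2)

"door door", 12 times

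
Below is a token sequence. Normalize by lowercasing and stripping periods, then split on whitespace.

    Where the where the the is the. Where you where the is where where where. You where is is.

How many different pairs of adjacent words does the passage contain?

11

19 tokens → 18 bigram windows in total.
Repeated bigrams (each contributes count−1 duplicates):
  where the: 3
  the is: 2
  the where: 2
  where where: 2
  where you: 2
  you where: 2
7 duplicate windows → 18 − 7 = 11 distinct.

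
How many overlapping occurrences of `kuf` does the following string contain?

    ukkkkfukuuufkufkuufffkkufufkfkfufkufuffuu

3

Sliding a length-3 window over the 41 characters (39 positions):
  position 13–15: kuf
  position 23–25: kuf
  position 34–36: kuf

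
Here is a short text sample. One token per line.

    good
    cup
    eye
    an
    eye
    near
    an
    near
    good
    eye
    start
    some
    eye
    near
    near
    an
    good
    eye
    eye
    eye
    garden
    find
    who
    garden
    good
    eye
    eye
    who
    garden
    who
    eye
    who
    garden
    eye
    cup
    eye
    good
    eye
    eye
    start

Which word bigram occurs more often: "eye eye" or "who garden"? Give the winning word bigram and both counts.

"eye eye" (4 vs 3)

"eye eye": 4 occurrences
"who garden": 3 occurrences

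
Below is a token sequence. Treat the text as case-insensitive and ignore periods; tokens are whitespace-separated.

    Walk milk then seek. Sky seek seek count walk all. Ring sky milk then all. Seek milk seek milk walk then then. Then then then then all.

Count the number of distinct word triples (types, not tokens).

22

27 tokens → 25 trigram windows in total.
Repeated trigrams (each contributes count−1 duplicates):
  then then then: 4
3 duplicate windows → 25 − 3 = 22 distinct.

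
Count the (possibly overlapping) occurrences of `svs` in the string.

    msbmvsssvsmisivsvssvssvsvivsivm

Sliding a length-3 window over the 31 characters (29 positions):
  position 8–10: svs
  position 16–18: svs
  position 19–21: svs
  position 22–24: svs

4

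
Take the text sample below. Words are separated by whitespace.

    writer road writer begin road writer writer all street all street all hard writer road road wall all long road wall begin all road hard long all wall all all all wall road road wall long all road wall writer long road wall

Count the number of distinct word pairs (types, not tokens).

43 tokens → 42 bigram windows in total.
Repeated bigrams (each contributes count−1 duplicates):
  road wall: 5
  all all: 2
  all road: 2
  all street: 2
  all wall: 2
  long all: 2
  long road: 2
  road road: 2
  … (4 more repeated)
15 duplicate windows → 42 − 15 = 27 distinct.

27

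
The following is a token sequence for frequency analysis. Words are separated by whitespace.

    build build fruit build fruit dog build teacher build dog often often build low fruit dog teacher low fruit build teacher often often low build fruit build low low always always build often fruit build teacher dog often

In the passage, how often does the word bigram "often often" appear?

2

Scanning the 37 overlapping bigram windows for "often often":
  position 11–12: often often
  position 22–23: often often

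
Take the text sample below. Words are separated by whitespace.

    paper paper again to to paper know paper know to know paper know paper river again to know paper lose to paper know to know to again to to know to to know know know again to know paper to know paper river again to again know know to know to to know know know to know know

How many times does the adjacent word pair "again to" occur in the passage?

5

Scanning the 57 overlapping bigram windows for "again to":
  position 3–4: again to
  position 16–17: again to
  position 27–28: again to
  position 36–37: again to
  position 44–45: again to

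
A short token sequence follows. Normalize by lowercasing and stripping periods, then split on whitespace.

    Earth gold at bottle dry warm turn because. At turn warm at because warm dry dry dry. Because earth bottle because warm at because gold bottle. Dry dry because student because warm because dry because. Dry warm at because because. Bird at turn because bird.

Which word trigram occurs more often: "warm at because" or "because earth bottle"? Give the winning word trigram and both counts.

"warm at because" (3 vs 1)

"warm at because": 3 occurrences
"because earth bottle": 1 occurrence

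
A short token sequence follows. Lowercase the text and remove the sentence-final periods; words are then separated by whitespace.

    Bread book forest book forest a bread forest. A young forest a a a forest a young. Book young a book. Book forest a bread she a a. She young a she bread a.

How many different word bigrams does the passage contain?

21

34 tokens → 33 bigram windows in total.
Repeated bigrams (each contributes count−1 duplicates):
  forest a: 5
  a a: 3
  book forest: 3
  a bread: 2
  a she: 2
  a young: 2
  young a: 2
12 duplicate windows → 33 − 12 = 21 distinct.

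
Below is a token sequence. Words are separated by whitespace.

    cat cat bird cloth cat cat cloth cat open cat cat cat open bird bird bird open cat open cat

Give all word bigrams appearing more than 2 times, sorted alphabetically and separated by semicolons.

cat cat; cat open; open cat

Bigram counts meeting the condition (more than 2 times):
  cat cat: 4
  cat open: 3
  open cat: 3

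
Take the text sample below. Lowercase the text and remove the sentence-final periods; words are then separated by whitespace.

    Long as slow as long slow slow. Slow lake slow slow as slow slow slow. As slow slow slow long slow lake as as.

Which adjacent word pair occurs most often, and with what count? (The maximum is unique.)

"slow slow", 7 times

Bigram frequencies (highest first):
  slow slow: 7
  as slow: 3
  slow as: 3
  long slow: 2
  slow lake: 2
  long as: 1
  … (5 more, each ≤ 1)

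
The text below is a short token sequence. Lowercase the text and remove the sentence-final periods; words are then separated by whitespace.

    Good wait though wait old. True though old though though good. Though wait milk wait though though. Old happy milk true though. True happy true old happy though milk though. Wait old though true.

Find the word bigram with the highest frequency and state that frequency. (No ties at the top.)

Bigram frequencies (highest first):
  though wait: 3
  wait though: 2
  wait old: 2
  true though: 2
  though old: 2
  old though: 2
  … (17 more, each ≤ 2)

"though wait", 3 times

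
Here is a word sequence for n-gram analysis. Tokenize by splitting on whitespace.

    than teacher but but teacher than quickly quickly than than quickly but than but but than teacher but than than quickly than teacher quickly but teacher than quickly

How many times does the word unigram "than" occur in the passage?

10

Scanning the 28 tokens for "than":
  position 1: than
  position 6: than
  position 9: than
  position 10: than
  position 13: than
  position 16: than
  position 19: than
  position 20: than
  position 22: than
  position 27: than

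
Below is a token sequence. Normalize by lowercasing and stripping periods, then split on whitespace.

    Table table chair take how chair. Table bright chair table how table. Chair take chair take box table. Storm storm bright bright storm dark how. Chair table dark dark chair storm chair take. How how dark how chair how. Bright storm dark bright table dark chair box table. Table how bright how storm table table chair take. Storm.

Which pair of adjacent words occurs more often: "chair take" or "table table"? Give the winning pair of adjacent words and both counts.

"chair take": 5 occurrences
"table table": 3 occurrences

"chair take" (5 vs 3)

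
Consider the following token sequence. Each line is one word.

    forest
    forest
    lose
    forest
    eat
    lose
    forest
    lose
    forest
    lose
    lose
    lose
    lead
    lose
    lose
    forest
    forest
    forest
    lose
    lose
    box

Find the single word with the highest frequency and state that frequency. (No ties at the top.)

"lose", 10 times

Unigram frequencies (highest first):
  lose: 10
  forest: 8
  eat: 1
  lead: 1
  box: 1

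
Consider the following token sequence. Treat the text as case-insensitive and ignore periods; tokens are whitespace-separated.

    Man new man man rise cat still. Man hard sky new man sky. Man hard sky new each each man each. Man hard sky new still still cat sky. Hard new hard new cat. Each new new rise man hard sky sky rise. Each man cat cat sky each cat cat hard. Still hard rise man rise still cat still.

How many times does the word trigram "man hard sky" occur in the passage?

Scanning the 58 overlapping trigram windows for "man hard sky":
  position 8–10: man hard sky
  position 14–16: man hard sky
  position 22–24: man hard sky
  position 39–41: man hard sky

4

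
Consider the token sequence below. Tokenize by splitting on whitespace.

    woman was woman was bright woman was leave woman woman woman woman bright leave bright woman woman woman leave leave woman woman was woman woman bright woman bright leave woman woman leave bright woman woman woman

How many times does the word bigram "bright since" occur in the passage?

0

Scanning the 35 overlapping bigram windows for "bright since":
  (none found)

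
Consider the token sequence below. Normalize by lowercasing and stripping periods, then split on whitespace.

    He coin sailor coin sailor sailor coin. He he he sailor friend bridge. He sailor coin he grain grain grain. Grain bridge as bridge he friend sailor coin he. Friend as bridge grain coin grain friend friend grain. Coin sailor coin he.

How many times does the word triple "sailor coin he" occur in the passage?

4

Scanning the 40 overlapping trigram windows for "sailor coin he":
  position 6–8: sailor coin he
  position 15–17: sailor coin he
  position 27–29: sailor coin he
  position 40–42: sailor coin he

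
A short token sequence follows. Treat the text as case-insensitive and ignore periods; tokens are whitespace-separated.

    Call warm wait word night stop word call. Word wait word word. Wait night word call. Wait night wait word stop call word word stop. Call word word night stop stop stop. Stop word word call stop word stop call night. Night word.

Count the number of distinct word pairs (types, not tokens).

43 tokens → 42 bigram windows in total.
Repeated bigrams (each contributes count−1 duplicates):
  word word: 4
  call word: 3
  stop call: 3
  stop stop: 3
  stop word: 3
  wait word: 3
  word call: 3
  word stop: 3
  … (5 more repeated)
22 duplicate windows → 42 − 22 = 20 distinct.

20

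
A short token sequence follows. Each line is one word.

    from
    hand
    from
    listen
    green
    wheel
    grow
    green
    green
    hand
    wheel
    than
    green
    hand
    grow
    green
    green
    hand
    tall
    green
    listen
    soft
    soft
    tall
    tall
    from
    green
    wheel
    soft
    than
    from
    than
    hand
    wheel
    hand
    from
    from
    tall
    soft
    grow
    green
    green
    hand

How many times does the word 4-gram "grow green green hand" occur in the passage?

Scanning the 40 overlapping 4-gram windows for "grow green green hand":
  position 7–10: grow green green hand
  position 15–18: grow green green hand
  position 40–43: grow green green hand

3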